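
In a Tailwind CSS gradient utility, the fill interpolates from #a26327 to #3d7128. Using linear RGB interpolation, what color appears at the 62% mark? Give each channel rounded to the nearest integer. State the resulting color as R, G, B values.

#a26327 → (162, 99, 39); #3d7128 → (61, 113, 40).
62% corresponds to t = 0.62.
R = 162 + 0.62 × (61 − 162) = 162 + 0.62 × -101 = 99.38 → 99
G = 99 + 0.62 × (113 − 99) = 99 + 0.62 × 14 = 107.68 → 108
B = 39 + 0.62 × (40 − 39) = 39 + 0.62 × 1 = 39.62 → 40

(99, 108, 40)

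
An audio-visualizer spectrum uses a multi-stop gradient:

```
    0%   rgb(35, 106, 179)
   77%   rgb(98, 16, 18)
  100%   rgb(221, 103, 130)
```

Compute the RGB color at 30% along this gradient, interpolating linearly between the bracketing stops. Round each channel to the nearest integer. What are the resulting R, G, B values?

30% lies between the 0% and 77% stops, so the local fraction is t = (30 − 0)/(77 − 0) = 30/77 ≈ 0.3896.
R = 35 + 0.3896 × (98 − 35) = 59.545 → 60
G = 106 + 0.3896 × (16 − 106) = 70.936 → 71
B = 179 + 0.3896 × (18 − 179) = 116.274 → 116

(60, 71, 116)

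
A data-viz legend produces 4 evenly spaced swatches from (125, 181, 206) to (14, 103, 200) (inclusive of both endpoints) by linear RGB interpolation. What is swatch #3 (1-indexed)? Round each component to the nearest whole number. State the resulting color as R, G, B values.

With 4 swatches and endpoints inclusive, swatch 3 sits at t = (3 − 1)/(4 − 1) = 2/3 ≈ 0.6667.
R = 125 + 0.6667 × (14 − 125) = 50.996 → 51
G = 181 + 0.6667 × (103 − 181) = 128.997 → 129
B = 206 + 0.6667 × (200 − 206) = 202 → 202

(51, 129, 202)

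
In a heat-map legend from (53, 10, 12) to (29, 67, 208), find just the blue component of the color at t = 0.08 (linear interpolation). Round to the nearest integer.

28

B = 12 + 0.08 × (208 − 12) = 27.68 → 28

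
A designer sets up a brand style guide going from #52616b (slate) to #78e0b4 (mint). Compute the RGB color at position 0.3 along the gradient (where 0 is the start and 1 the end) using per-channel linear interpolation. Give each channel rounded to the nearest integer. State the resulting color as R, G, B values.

(93, 135, 129)

#52616b → (82, 97, 107); #78e0b4 → (120, 224, 180).
R = 82 + 0.3 × (120 − 82) = 82 + 0.3 × 38 = 93.4 → 93
G = 97 + 0.3 × (224 − 97) = 97 + 0.3 × 127 = 135.1 → 135
B = 107 + 0.3 × (180 − 107) = 107 + 0.3 × 73 = 128.9 → 129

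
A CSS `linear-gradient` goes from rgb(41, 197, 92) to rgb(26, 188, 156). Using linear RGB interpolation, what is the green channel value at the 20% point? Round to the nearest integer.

G = 197 + 0.2 × (188 − 197) = 195.2 → 195

195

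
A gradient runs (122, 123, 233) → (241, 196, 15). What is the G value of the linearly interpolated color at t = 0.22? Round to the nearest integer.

G = 123 + 0.22 × (196 − 123) = 139.06 → 139

139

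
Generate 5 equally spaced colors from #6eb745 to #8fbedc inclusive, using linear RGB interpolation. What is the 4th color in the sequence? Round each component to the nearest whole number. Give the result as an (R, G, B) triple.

With 5 swatches and endpoints inclusive, swatch 4 sits at t = (4 − 1)/(5 − 1) = 3/4 ≈ 0.75.
#6eb745 → (110, 183, 69); #8fbedc → (143, 190, 220).
R = 110 + 0.75 × (143 − 110) = 134.75 → 135
G = 183 + 0.75 × (190 − 183) = 188.25 → 188
B = 69 + 0.75 × (220 − 69) = 182.25 → 182

(135, 188, 182)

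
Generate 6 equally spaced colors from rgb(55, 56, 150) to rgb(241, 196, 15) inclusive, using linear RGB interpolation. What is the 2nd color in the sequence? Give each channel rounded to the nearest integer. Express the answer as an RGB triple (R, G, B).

(92, 84, 123)

With 6 swatches and endpoints inclusive, swatch 2 sits at t = (2 − 1)/(6 − 1) = 1/5 ≈ 0.2.
R = 55 + 0.2 × (241 − 55) = 92.2 → 92
G = 56 + 0.2 × (196 − 56) = 84 → 84
B = 150 + 0.2 × (15 − 150) = 123 → 123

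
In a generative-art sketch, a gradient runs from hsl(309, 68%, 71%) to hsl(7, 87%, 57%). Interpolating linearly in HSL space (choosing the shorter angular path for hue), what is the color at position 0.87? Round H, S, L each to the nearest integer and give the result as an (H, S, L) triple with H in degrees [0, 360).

(359, 85, 59)

Hue: 7 − 309 = -302°, but |-302| > 180 so the shorter arc goes the other way: Δh = -302 + 360 = 58°.
H = 309 + 0.87 × (58) = 359.46 → 359°
S = 68 + 0.87 × (87 − 68) = 84.53 → 85%
L = 71 + 0.87 × (57 − 71) = 58.82 → 59%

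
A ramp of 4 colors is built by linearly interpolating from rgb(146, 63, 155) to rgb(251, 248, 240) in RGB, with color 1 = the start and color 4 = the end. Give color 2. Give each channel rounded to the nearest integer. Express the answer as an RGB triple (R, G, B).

(181, 125, 183)

With 4 swatches and endpoints inclusive, swatch 2 sits at t = (2 − 1)/(4 − 1) = 1/3 ≈ 0.3333.
R = 146 + 0.3333 × (251 − 146) = 180.996 → 181
G = 63 + 0.3333 × (248 − 63) = 124.66 → 125
B = 155 + 0.3333 × (240 − 155) = 183.331 → 183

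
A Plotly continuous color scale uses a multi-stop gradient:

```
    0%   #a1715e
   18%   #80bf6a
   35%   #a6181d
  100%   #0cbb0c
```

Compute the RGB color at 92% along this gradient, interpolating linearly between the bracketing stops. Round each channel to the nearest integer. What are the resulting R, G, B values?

(31, 167, 14)

92% lies between the 35% and 100% stops, so the local fraction is t = (92 − 35)/(100 − 35) = 57/65 ≈ 0.8769.
#a6181d → (166, 24, 29); #0cbb0c → (12, 187, 12).
R = 166 + 0.8769 × (12 − 166) = 30.957 → 31
G = 24 + 0.8769 × (187 − 24) = 166.935 → 167
B = 29 + 0.8769 × (12 − 29) = 14.093 → 14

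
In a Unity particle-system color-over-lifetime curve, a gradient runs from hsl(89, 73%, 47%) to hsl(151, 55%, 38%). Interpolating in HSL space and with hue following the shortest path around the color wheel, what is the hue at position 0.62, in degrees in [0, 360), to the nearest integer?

Hue arc: Δh = 151 − 89 = 62° (|Δh| ≤ 180, already the shorter path).
H = 89 + 0.62 × (62) = 127.44 → 127°

127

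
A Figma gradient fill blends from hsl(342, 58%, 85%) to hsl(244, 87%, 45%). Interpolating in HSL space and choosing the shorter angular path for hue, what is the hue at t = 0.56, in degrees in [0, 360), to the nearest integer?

Hue arc: Δh = 244 − 342 = -98° (|Δh| ≤ 180, already the shorter path).
H = 342 + 0.56 × (-98) = 287.12 → 287°

287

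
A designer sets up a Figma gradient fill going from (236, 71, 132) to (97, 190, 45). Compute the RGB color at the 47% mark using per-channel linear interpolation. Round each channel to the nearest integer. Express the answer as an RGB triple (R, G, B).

(171, 127, 91)

47% corresponds to t = 0.47.
R = 236 + 0.47 × (97 − 236) = 236 + 0.47 × -139 = 170.67 → 171
G = 71 + 0.47 × (190 − 71) = 71 + 0.47 × 119 = 126.93 → 127
B = 132 + 0.47 × (45 − 132) = 132 + 0.47 × -87 = 91.11 → 91
So the blended color is (171, 127, 91), about #ab7f5b.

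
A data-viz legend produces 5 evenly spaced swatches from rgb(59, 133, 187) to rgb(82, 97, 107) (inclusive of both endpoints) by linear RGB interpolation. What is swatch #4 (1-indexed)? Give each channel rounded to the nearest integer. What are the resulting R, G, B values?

(76, 106, 127)

With 5 swatches and endpoints inclusive, swatch 4 sits at t = (4 − 1)/(5 − 1) = 3/4 ≈ 0.75.
R = 59 + 0.75 × (82 − 59) = 76.25 → 76
G = 133 + 0.75 × (97 − 133) = 106 → 106
B = 187 + 0.75 × (107 − 187) = 127 → 127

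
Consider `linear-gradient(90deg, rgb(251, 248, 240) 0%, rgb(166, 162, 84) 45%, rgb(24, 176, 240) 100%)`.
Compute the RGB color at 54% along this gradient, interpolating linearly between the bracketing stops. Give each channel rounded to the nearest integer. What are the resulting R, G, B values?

(143, 164, 110)

54% lies between the 45% and 100% stops, so the local fraction is t = (54 − 45)/(100 − 45) = 9/55 ≈ 0.1636.
R = 166 + 0.1636 × (24 − 166) = 142.769 → 143
G = 162 + 0.1636 × (176 − 162) = 164.29 → 164
B = 84 + 0.1636 × (240 − 84) = 109.522 → 110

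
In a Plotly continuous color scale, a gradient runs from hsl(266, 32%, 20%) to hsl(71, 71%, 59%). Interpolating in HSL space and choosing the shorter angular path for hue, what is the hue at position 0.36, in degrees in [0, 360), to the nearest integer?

Hue: 71 − 266 = -195°, but |-195| > 180 so the shorter arc goes the other way: Δh = -195 + 360 = 165°.
H = 266 + 0.36 × (165) = 325.4 → 325°

325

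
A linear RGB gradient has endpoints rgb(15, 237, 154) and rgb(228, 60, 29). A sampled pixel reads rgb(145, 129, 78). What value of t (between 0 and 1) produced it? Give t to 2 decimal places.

Invert the lerp on the R channel (largest span, 213): t = (145 − 15) / (228 − 15) = 130/213 = 0.61033.
Check on G: (129 − 237)/(60 − 237) = 0.6102 ✓

0.61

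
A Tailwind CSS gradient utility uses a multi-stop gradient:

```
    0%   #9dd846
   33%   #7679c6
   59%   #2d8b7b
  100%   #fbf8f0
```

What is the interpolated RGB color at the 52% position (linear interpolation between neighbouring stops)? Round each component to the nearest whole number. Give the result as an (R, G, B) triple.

(65, 134, 143)

52% lies between the 33% and 59% stops, so the local fraction is t = (52 − 33)/(59 − 33) = 19/26 ≈ 0.7308.
#7679c6 → (118, 121, 198); #2d8b7b → (45, 139, 123).
R = 118 + 0.7308 × (45 − 118) = 64.652 → 65
G = 121 + 0.7308 × (139 − 121) = 134.154 → 134
B = 198 + 0.7308 × (123 − 198) = 143.19 → 143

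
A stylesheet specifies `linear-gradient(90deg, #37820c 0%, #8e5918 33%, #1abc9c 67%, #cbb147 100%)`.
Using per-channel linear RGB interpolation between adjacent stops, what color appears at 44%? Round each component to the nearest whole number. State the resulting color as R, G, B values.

(104, 121, 67)

44% lies between the 33% and 67% stops, so the local fraction is t = (44 − 33)/(67 − 33) = 11/34 ≈ 0.3235.
#8e5918 → (142, 89, 24); #1abc9c → (26, 188, 156).
R = 142 + 0.3235 × (26 − 142) = 104.474 → 104
G = 89 + 0.3235 × (188 − 89) = 121.026 → 121
B = 24 + 0.3235 × (156 − 24) = 66.702 → 67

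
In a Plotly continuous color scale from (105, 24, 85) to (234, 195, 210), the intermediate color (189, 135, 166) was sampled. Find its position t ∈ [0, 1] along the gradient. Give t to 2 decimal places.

Invert the lerp on the G channel (largest span, 171): t = (135 − 24) / (195 − 24) = 111/171 = 0.64912.
Check on R: (189 − 105)/(234 − 105) = 0.6512 ✓

0.65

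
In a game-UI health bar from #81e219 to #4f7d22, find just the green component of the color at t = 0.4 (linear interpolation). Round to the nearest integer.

G₁ = 226 (from #81e219), G₂ = 125 (from #4f7d22).
G = 226 + 0.4 × (125 − 226) = 185.6 → 186

186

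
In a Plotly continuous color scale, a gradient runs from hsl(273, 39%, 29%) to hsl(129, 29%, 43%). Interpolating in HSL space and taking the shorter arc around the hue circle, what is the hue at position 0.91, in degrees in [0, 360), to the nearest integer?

Hue arc: Δh = 129 − 273 = -144° (|Δh| ≤ 180, already the shorter path).
H = 273 + 0.91 × (-144) = 141.96 → 142°

142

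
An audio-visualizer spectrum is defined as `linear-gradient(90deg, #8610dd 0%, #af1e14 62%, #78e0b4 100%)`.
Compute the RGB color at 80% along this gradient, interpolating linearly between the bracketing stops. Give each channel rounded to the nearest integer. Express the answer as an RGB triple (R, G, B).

(149, 122, 96)

80% lies between the 62% and 100% stops, so the local fraction is t = (80 − 62)/(100 − 62) = 18/38 ≈ 0.4737.
#af1e14 → (175, 30, 20); #78e0b4 → (120, 224, 180).
R = 175 + 0.4737 × (120 − 175) = 148.947 → 149
G = 30 + 0.4737 × (224 − 30) = 121.898 → 122
B = 20 + 0.4737 × (180 − 20) = 95.792 → 96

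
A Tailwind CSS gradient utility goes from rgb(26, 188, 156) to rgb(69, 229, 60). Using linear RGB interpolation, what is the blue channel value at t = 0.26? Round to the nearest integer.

B = 156 + 0.26 × (60 − 156) = 131.04 → 131

131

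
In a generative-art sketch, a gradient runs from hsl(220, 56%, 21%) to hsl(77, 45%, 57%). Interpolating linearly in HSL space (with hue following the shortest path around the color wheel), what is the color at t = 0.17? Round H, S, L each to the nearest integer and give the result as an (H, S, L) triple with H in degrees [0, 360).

Hue arc: Δh = 77 − 220 = -143° (|Δh| ≤ 180, already the shorter path).
H = 220 + 0.17 × (-143) = 195.69 → 196°
S = 56 + 0.17 × (45 − 56) = 54.13 → 54%
L = 21 + 0.17 × (57 − 21) = 27.12 → 27%

(196, 54, 27)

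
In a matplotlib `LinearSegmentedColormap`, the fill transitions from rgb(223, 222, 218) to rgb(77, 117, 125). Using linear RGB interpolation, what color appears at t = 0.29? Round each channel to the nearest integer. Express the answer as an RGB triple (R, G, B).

R = 223 + 0.29 × (77 − 223) = 223 + 0.29 × -146 = 180.66 → 181
G = 222 + 0.29 × (117 − 222) = 222 + 0.29 × -105 = 191.55 → 192
B = 218 + 0.29 × (125 − 218) = 218 + 0.29 × -93 = 191.03 → 191
So the blended color is (181, 192, 191), about #b5c0bf.

(181, 192, 191)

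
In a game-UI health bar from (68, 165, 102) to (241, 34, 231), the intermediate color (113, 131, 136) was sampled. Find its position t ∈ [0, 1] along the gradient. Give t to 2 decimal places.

0.26

Invert the lerp on the R channel (largest span, 173): t = (113 − 68) / (241 − 68) = 45/173 = 0.26012.
Check on G: (131 − 165)/(34 − 165) = 0.2595 ✓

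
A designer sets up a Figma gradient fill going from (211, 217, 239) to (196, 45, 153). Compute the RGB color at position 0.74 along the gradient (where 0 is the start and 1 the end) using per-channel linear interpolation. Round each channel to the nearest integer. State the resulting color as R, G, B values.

R = 211 + 0.74 × (196 − 211) = 211 + 0.74 × -15 = 199.9 → 200
G = 217 + 0.74 × (45 − 217) = 217 + 0.74 × -172 = 89.72 → 90
B = 239 + 0.74 × (153 − 239) = 239 + 0.74 × -86 = 175.36 → 175

(200, 90, 175)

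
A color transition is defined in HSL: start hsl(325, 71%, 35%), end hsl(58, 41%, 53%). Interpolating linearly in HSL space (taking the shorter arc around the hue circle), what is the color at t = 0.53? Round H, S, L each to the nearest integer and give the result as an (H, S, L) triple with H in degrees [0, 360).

Hue: 58 − 325 = -267°, but |-267| > 180 so the shorter arc goes the other way: Δh = -267 + 360 = 93°.
H = 325 + 0.53 × (93) = 374.29 → 374 → 374 mod 360 = 14°
S = 71 + 0.53 × (41 − 71) = 55.1 → 55%
L = 35 + 0.53 × (53 − 35) = 44.54 → 45%

(14, 55, 45)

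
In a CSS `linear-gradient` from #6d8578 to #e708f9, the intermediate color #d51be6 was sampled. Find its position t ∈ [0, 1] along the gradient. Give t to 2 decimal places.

0.85

Invert the lerp on the B channel (largest span, 129): t = (230 − 120) / (249 − 120) = 110/129 = 0.85271.
Check on R: (213 − 109)/(231 − 109) = 0.8525 ✓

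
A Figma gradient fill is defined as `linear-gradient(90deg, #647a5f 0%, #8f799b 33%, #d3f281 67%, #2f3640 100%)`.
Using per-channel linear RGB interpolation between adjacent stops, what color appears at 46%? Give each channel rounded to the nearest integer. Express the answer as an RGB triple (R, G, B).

(169, 167, 145)

46% lies between the 33% and 67% stops, so the local fraction is t = (46 − 33)/(67 − 33) = 13/34 ≈ 0.3824.
#8f799b → (143, 121, 155); #d3f281 → (211, 242, 129).
R = 143 + 0.3824 × (211 − 143) = 169.003 → 169
G = 121 + 0.3824 × (242 − 121) = 167.27 → 167
B = 155 + 0.3824 × (129 − 155) = 145.058 → 145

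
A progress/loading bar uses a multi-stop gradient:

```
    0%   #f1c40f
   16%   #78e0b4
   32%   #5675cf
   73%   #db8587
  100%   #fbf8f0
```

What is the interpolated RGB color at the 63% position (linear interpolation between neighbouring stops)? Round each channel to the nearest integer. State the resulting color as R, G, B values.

63% lies between the 32% and 73% stops, so the local fraction is t = (63 − 32)/(73 − 32) = 31/41 ≈ 0.7561.
#5675cf → (86, 117, 207); #db8587 → (219, 133, 135).
R = 86 + 0.7561 × (219 − 86) = 186.561 → 187
G = 117 + 0.7561 × (133 − 117) = 129.098 → 129
B = 207 + 0.7561 × (135 − 207) = 152.561 → 153

(187, 129, 153)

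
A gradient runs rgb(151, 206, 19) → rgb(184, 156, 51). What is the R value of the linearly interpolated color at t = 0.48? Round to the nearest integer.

167

R = 151 + 0.48 × (184 − 151) = 166.84 → 167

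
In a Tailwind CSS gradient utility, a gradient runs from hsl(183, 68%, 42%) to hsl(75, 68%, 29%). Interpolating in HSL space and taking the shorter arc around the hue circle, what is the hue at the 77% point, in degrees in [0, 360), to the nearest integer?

Hue arc: Δh = 75 − 183 = -108° (|Δh| ≤ 180, already the shorter path).
H = 183 + 0.77 × (-108) = 99.84 → 100°

100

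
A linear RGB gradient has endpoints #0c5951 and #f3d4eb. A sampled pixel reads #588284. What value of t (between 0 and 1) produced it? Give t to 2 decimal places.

Invert the lerp on the R channel (largest span, 231): t = (88 − 12) / (243 − 12) = 76/231 = 0.329.
Check on G: (130 − 89)/(212 − 89) = 0.3333 ✓

0.33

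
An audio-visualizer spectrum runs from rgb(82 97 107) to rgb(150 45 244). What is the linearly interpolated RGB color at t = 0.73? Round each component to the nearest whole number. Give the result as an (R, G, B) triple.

(132, 59, 207)

R = 82 + 0.73 × (150 − 82) = 82 + 0.73 × 68 = 131.64 → 132
G = 97 + 0.73 × (45 − 97) = 97 + 0.73 × -52 = 59.04 → 59
B = 107 + 0.73 × (244 − 107) = 107 + 0.73 × 137 = 207.01 → 207
So the blended color is (132, 59, 207), about #843bcf.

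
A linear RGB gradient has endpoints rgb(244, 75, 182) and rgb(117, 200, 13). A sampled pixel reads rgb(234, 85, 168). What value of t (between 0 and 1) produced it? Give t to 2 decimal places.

Invert the lerp on the B channel (largest span, 169): t = (168 − 182) / (13 − 182) = -14/-169 = 0.08284.
Check on R: (234 − 244)/(117 − 244) = 0.07874 ✓

0.08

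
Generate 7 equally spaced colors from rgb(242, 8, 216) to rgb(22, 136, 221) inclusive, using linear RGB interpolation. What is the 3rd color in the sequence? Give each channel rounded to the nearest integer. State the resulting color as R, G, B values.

(169, 51, 218)

With 7 swatches and endpoints inclusive, swatch 3 sits at t = (3 − 1)/(7 − 1) = 2/6 ≈ 0.3333.
R = 242 + 0.3333 × (22 − 242) = 168.674 → 169
G = 8 + 0.3333 × (136 − 8) = 50.662 → 51
B = 216 + 0.3333 × (221 − 216) = 217.667 → 218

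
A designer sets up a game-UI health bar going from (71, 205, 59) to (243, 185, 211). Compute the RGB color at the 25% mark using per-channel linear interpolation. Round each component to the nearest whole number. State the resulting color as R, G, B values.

(114, 200, 97)

25% corresponds to t = 0.25.
R = 71 + 0.25 × (243 − 71) = 71 + 0.25 × 172 = 114 → 114
G = 205 + 0.25 × (185 − 205) = 205 + 0.25 × -20 = 200 → 200
B = 59 + 0.25 × (211 − 59) = 59 + 0.25 × 152 = 97 → 97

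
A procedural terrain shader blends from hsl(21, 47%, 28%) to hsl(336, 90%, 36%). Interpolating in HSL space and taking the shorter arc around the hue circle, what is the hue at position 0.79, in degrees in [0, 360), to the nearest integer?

345

Hue: 336 − 21 = 315°, but |315| > 180 so the shorter arc goes the other way: Δh = 315 − 360 = -45°.
H = 21 + 0.79 × (-45) = -14.55 → -15 → -15 mod 360 = 345°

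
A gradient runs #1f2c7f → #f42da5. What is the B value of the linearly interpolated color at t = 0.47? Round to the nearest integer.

145

B₁ = 127 (from #1f2c7f), B₂ = 165 (from #f42da5).
B = 127 + 0.47 × (165 − 127) = 144.86 → 145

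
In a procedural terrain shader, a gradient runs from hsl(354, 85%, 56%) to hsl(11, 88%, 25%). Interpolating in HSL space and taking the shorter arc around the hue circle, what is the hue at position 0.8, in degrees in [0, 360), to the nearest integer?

8

Hue: 11 − 354 = -343°, but |-343| > 180 so the shorter arc goes the other way: Δh = -343 + 360 = 17°.
H = 354 + 0.8 × (17) = 367.6 → 368 → 368 mod 360 = 8°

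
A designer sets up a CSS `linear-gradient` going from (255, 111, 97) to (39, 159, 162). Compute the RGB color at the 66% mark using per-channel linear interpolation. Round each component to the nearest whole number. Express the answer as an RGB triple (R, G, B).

66% corresponds to t = 0.66.
R = 255 + 0.66 × (39 − 255) = 255 + 0.66 × -216 = 112.44 → 112
G = 111 + 0.66 × (159 − 111) = 111 + 0.66 × 48 = 142.68 → 143
B = 97 + 0.66 × (162 − 97) = 97 + 0.66 × 65 = 139.9 → 140

(112, 143, 140)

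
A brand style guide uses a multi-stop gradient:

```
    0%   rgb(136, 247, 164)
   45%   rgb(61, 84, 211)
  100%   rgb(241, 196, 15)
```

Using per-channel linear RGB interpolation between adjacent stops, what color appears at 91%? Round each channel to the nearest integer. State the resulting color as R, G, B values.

(212, 178, 47)

91% lies between the 45% and 100% stops, so the local fraction is t = (91 − 45)/(100 − 45) = 46/55 ≈ 0.8364.
R = 61 + 0.8364 × (241 − 61) = 211.552 → 212
G = 84 + 0.8364 × (196 − 84) = 177.677 → 178
B = 211 + 0.8364 × (15 − 211) = 47.066 → 47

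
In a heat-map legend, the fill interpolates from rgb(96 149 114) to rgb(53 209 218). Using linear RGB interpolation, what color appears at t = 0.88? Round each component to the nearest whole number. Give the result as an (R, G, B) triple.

(58, 202, 206)

R = 96 + 0.88 × (53 − 96) = 96 + 0.88 × -43 = 58.16 → 58
G = 149 + 0.88 × (209 − 149) = 149 + 0.88 × 60 = 201.8 → 202
B = 114 + 0.88 × (218 − 114) = 114 + 0.88 × 104 = 205.52 → 206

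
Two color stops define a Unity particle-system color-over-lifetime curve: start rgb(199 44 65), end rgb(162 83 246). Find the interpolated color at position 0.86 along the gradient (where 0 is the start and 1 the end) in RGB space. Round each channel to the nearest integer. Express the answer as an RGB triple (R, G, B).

R = 199 + 0.86 × (162 − 199) = 199 + 0.86 × -37 = 167.18 → 167
G = 44 + 0.86 × (83 − 44) = 44 + 0.86 × 39 = 77.54 → 78
B = 65 + 0.86 × (246 − 65) = 65 + 0.86 × 181 = 220.66 → 221

(167, 78, 221)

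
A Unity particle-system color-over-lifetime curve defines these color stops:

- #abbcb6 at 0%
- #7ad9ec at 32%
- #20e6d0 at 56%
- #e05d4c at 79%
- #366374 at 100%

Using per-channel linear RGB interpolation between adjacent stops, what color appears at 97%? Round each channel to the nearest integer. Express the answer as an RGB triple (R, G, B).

97% lies between the 79% and 100% stops, so the local fraction is t = (97 − 79)/(100 − 79) = 18/21 ≈ 0.8571.
#e05d4c → (224, 93, 76); #366374 → (54, 99, 116).
R = 224 + 0.8571 × (54 − 224) = 78.293 → 78
G = 93 + 0.8571 × (99 − 93) = 98.143 → 98
B = 76 + 0.8571 × (116 − 76) = 110.284 → 110

(78, 98, 110)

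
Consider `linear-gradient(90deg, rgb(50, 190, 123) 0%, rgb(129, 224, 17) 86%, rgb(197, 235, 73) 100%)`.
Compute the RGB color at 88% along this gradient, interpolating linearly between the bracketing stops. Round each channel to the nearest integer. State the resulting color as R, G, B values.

88% lies between the 86% and 100% stops, so the local fraction is t = (88 − 86)/(100 − 86) = 2/14 ≈ 0.1429.
R = 129 + 0.1429 × (197 − 129) = 138.717 → 139
G = 224 + 0.1429 × (235 − 224) = 225.572 → 226
B = 17 + 0.1429 × (73 − 17) = 25.002 → 25

(139, 226, 25)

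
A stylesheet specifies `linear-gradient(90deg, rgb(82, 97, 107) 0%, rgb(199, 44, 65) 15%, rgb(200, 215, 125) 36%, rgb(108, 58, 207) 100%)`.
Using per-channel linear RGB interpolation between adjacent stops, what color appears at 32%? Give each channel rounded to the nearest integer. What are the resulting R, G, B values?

(200, 182, 114)

32% lies between the 15% and 36% stops, so the local fraction is t = (32 − 15)/(36 − 15) = 17/21 ≈ 0.8095.
R = 199 + 0.8095 × (200 − 199) = 199.81 → 200
G = 44 + 0.8095 × (215 − 44) = 182.424 → 182
B = 65 + 0.8095 × (125 − 65) = 113.57 → 114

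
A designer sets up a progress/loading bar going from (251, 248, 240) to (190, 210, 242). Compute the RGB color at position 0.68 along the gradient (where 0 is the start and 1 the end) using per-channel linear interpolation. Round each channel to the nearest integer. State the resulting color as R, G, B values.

R = 251 + 0.68 × (190 − 251) = 251 + 0.68 × -61 = 209.52 → 210
G = 248 + 0.68 × (210 − 248) = 248 + 0.68 × -38 = 222.16 → 222
B = 240 + 0.68 × (242 − 240) = 240 + 0.68 × 2 = 241.36 → 241

(210, 222, 241)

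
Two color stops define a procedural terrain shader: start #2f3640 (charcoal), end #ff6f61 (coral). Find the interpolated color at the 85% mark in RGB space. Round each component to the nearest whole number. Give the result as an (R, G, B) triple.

#2f3640 → (47, 54, 64); #ff6f61 → (255, 111, 97).
85% corresponds to t = 0.85.
R = 47 + 0.85 × (255 − 47) = 47 + 0.85 × 208 = 223.8 → 224
G = 54 + 0.85 × (111 − 54) = 54 + 0.85 × 57 = 102.45 → 102
B = 64 + 0.85 × (97 − 64) = 64 + 0.85 × 33 = 92.05 → 92

(224, 102, 92)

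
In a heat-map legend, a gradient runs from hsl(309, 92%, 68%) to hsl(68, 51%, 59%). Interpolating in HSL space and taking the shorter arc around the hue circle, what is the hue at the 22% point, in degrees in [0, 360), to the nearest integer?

335

Hue: 68 − 309 = -241°, but |-241| > 180 so the shorter arc goes the other way: Δh = -241 + 360 = 119°.
H = 309 + 0.22 × (119) = 335.18 → 335°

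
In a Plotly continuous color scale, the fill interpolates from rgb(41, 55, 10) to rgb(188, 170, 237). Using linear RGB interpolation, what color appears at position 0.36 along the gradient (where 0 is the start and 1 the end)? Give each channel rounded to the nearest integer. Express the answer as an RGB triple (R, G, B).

R = 41 + 0.36 × (188 − 41) = 41 + 0.36 × 147 = 93.92 → 94
G = 55 + 0.36 × (170 − 55) = 55 + 0.36 × 115 = 96.4 → 96
B = 10 + 0.36 × (237 − 10) = 10 + 0.36 × 227 = 91.72 → 92

(94, 96, 92)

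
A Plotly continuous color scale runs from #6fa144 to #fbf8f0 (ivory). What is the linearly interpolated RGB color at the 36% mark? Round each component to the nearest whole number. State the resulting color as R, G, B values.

#6fa144 → (111, 161, 68); #fbf8f0 → (251, 248, 240).
36% corresponds to t = 0.36.
R = 111 + 0.36 × (251 − 111) = 111 + 0.36 × 140 = 161.4 → 161
G = 161 + 0.36 × (248 − 161) = 161 + 0.36 × 87 = 192.32 → 192
B = 68 + 0.36 × (240 − 68) = 68 + 0.36 × 172 = 129.92 → 130

(161, 192, 130)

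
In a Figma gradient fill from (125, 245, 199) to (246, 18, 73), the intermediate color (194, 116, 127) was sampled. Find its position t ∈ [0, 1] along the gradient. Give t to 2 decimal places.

Invert the lerp on the G channel (largest span, 227): t = (116 − 245) / (18 − 245) = -129/-227 = 0.56828.
Check on R: (194 − 125)/(246 − 125) = 0.5702 ✓

0.57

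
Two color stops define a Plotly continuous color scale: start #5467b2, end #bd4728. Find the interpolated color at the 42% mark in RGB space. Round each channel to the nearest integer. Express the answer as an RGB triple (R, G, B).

#5467b2 → (84, 103, 178); #bd4728 → (189, 71, 40).
42% corresponds to t = 0.42.
R = 84 + 0.42 × (189 − 84) = 84 + 0.42 × 105 = 128.1 → 128
G = 103 + 0.42 × (71 − 103) = 103 + 0.42 × -32 = 89.56 → 90
B = 178 + 0.42 × (40 − 178) = 178 + 0.42 × -138 = 120.04 → 120
So the blended color is (128, 90, 120), about #805a78.

(128, 90, 120)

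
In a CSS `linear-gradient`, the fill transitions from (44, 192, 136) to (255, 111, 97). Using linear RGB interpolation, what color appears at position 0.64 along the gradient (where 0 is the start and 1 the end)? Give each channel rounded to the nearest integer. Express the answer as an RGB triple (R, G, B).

R = 44 + 0.64 × (255 − 44) = 44 + 0.64 × 211 = 179.04 → 179
G = 192 + 0.64 × (111 − 192) = 192 + 0.64 × -81 = 140.16 → 140
B = 136 + 0.64 × (97 − 136) = 136 + 0.64 × -39 = 111.04 → 111

(179, 140, 111)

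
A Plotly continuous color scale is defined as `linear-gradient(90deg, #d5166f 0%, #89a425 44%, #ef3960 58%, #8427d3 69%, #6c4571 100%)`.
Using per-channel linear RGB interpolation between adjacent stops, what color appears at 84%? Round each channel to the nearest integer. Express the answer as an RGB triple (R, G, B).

84% lies between the 69% and 100% stops, so the local fraction is t = (84 − 69)/(100 − 69) = 15/31 ≈ 0.4839.
#8427d3 → (132, 39, 211); #6c4571 → (108, 69, 113).
R = 132 + 0.4839 × (108 − 132) = 120.386 → 120
G = 39 + 0.4839 × (69 − 39) = 53.517 → 54
B = 211 + 0.4839 × (113 − 211) = 163.578 → 164

(120, 54, 164)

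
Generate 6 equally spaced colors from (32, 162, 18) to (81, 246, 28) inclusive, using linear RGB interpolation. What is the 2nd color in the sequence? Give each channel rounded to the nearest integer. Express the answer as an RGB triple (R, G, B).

(42, 179, 20)

With 6 swatches and endpoints inclusive, swatch 2 sits at t = (2 − 1)/(6 − 1) = 1/5 ≈ 0.2.
R = 32 + 0.2 × (81 − 32) = 41.8 → 42
G = 162 + 0.2 × (246 − 162) = 178.8 → 179
B = 18 + 0.2 × (28 − 18) = 20 → 20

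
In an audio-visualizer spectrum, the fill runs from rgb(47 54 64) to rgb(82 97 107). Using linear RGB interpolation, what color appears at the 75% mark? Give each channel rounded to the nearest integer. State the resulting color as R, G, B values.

75% corresponds to t = 0.75.
R = 47 + 0.75 × (82 − 47) = 47 + 0.75 × 35 = 73.25 → 73
G = 54 + 0.75 × (97 − 54) = 54 + 0.75 × 43 = 86.25 → 86
B = 64 + 0.75 × (107 − 64) = 64 + 0.75 × 43 = 96.25 → 96

(73, 86, 96)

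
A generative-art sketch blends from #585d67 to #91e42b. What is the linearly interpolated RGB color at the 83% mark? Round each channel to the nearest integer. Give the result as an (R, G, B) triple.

#585d67 → (88, 93, 103); #91e42b → (145, 228, 43).
83% corresponds to t = 0.83.
R = 88 + 0.83 × (145 − 88) = 88 + 0.83 × 57 = 135.31 → 135
G = 93 + 0.83 × (228 − 93) = 93 + 0.83 × 135 = 205.05 → 205
B = 103 + 0.83 × (43 − 103) = 103 + 0.83 × -60 = 53.2 → 53

(135, 205, 53)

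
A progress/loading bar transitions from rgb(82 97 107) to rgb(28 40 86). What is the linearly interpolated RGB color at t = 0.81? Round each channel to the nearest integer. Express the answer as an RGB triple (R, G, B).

(38, 51, 90)

R = 82 + 0.81 × (28 − 82) = 82 + 0.81 × -54 = 38.26 → 38
G = 97 + 0.81 × (40 − 97) = 97 + 0.81 × -57 = 50.83 → 51
B = 107 + 0.81 × (86 − 107) = 107 + 0.81 × -21 = 89.99 → 90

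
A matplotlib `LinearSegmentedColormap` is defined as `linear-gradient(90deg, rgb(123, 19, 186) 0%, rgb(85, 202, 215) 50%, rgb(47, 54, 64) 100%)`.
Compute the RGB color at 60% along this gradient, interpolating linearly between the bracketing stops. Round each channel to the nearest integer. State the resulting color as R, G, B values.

60% lies between the 50% and 100% stops, so the local fraction is t = (60 − 50)/(100 − 50) = 10/50 ≈ 0.2.
R = 85 + 0.2 × (47 − 85) = 77.4 → 77
G = 202 + 0.2 × (54 − 202) = 172.4 → 172
B = 215 + 0.2 × (64 − 215) = 184.8 → 185

(77, 172, 185)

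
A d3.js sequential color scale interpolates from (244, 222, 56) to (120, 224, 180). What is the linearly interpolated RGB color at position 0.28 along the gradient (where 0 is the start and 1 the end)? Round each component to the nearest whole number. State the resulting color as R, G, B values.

R = 244 + 0.28 × (120 − 244) = 244 + 0.28 × -124 = 209.28 → 209
G = 222 + 0.28 × (224 − 222) = 222 + 0.28 × 2 = 222.56 → 223
B = 56 + 0.28 × (180 − 56) = 56 + 0.28 × 124 = 90.72 → 91

(209, 223, 91)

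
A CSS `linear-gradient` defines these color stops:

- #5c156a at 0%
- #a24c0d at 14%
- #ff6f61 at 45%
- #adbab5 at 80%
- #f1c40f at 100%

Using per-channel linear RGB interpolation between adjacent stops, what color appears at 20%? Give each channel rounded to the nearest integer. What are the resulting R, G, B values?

20% lies between the 14% and 45% stops, so the local fraction is t = (20 − 14)/(45 − 14) = 6/31 ≈ 0.1935.
#a24c0d → (162, 76, 13); #ff6f61 → (255, 111, 97).
R = 162 + 0.1935 × (255 − 162) = 179.995 → 180
G = 76 + 0.1935 × (111 − 76) = 82.772 → 83
B = 13 + 0.1935 × (97 − 13) = 29.254 → 29

(180, 83, 29)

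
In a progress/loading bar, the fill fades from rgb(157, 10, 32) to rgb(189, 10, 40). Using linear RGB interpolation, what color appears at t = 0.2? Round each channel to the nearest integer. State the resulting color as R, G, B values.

R = 157 + 0.2 × (189 − 157) = 157 + 0.2 × 32 = 163.4 → 163
G = 10 + 0.2 × (10 − 10) = 10 + 0.2 × 0 = 10 → 10
B = 32 + 0.2 × (40 − 32) = 32 + 0.2 × 8 = 33.6 → 34
So the blended color is (163, 10, 34), about #a30a22.

(163, 10, 34)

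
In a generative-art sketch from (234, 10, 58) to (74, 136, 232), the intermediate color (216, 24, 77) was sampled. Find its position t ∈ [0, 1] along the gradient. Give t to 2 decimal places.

Invert the lerp on the B channel (largest span, 174): t = (77 − 58) / (232 − 58) = 19/174 = 0.1092.
Check on R: (216 − 234)/(74 − 234) = 0.1125 ✓

0.11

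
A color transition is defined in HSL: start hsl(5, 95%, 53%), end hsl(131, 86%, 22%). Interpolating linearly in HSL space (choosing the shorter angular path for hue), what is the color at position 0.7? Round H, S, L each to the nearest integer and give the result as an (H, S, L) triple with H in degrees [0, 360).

Hue arc: Δh = 131 − 5 = 126° (|Δh| ≤ 180, already the shorter path).
H = 5 + 0.7 × (126) = 93.2 → 93°
S = 95 + 0.7 × (86 − 95) = 88.7 → 89%
L = 53 + 0.7 × (22 − 53) = 31.3 → 31%

(93, 89, 31)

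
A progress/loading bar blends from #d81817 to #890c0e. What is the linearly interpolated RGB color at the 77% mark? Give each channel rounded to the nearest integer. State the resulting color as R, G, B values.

#d81817 → (216, 24, 23); #890c0e → (137, 12, 14).
77% corresponds to t = 0.77.
R = 216 + 0.77 × (137 − 216) = 216 + 0.77 × -79 = 155.17 → 155
G = 24 + 0.77 × (12 − 24) = 24 + 0.77 × -12 = 14.76 → 15
B = 23 + 0.77 × (14 − 23) = 23 + 0.77 × -9 = 16.07 → 16

(155, 15, 16)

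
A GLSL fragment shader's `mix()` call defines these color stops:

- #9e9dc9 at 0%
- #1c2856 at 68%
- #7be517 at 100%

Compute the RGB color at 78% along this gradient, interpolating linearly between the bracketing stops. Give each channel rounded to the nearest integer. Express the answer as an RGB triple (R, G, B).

(58, 99, 66)

78% lies between the 68% and 100% stops, so the local fraction is t = (78 − 68)/(100 − 68) = 10/32 ≈ 0.3125.
#1c2856 → (28, 40, 86); #7be517 → (123, 229, 23).
R = 28 + 0.3125 × (123 − 28) = 57.688 → 58
G = 40 + 0.3125 × (229 − 40) = 99.062 → 99
B = 86 + 0.3125 × (23 − 86) = 66.312 → 66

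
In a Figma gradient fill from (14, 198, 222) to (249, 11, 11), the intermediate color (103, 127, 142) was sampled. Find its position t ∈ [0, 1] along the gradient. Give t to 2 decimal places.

0.38

Invert the lerp on the R channel (largest span, 235): t = (103 − 14) / (249 − 14) = 89/235 = 0.37872.
Check on G: (127 − 198)/(11 − 198) = 0.3797 ✓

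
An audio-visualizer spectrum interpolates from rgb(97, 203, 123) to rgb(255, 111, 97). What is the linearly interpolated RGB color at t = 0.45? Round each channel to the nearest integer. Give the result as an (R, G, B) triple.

(168, 162, 111)

R = 97 + 0.45 × (255 − 97) = 97 + 0.45 × 158 = 168.1 → 168
G = 203 + 0.45 × (111 − 203) = 203 + 0.45 × -92 = 161.6 → 162
B = 123 + 0.45 × (97 − 123) = 123 + 0.45 × -26 = 111.3 → 111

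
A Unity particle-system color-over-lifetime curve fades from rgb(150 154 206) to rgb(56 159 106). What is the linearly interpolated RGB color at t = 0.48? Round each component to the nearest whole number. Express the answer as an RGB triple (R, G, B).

(105, 156, 158)

R = 150 + 0.48 × (56 − 150) = 150 + 0.48 × -94 = 104.88 → 105
G = 154 + 0.48 × (159 − 154) = 154 + 0.48 × 5 = 156.4 → 156
B = 206 + 0.48 × (106 − 206) = 206 + 0.48 × -100 = 158 → 158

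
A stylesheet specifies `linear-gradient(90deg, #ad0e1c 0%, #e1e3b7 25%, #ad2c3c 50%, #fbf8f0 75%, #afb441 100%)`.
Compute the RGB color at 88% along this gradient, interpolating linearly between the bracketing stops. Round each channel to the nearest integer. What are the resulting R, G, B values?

(211, 213, 149)

88% lies between the 75% and 100% stops, so the local fraction is t = (88 − 75)/(100 − 75) = 13/25 ≈ 0.52.
#fbf8f0 → (251, 248, 240); #afb441 → (175, 180, 65).
R = 251 + 0.52 × (175 − 251) = 211.48 → 211
G = 248 + 0.52 × (180 − 248) = 212.64 → 213
B = 240 + 0.52 × (65 − 240) = 149 → 149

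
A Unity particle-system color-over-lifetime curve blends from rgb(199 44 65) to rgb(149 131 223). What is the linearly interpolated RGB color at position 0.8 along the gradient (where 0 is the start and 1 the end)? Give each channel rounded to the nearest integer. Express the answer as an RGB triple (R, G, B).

(159, 114, 191)

R = 199 + 0.8 × (149 − 199) = 199 + 0.8 × -50 = 159 → 159
G = 44 + 0.8 × (131 − 44) = 44 + 0.8 × 87 = 113.6 → 114
B = 65 + 0.8 × (223 − 65) = 65 + 0.8 × 158 = 191.4 → 191
So the blended color is (159, 114, 191), about #9f72bf.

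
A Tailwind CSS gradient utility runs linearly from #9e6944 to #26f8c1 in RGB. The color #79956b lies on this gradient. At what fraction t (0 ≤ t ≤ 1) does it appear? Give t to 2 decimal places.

Invert the lerp on the G channel (largest span, 143): t = (149 − 105) / (248 − 105) = 44/143 = 0.30769.
Check on R: (121 − 158)/(38 − 158) = 0.3083 ✓

0.31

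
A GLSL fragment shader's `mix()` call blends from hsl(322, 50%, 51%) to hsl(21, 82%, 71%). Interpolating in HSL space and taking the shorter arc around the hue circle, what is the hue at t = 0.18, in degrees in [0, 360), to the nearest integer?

333

Hue: 21 − 322 = -301°, but |-301| > 180 so the shorter arc goes the other way: Δh = -301 + 360 = 59°.
H = 322 + 0.18 × (59) = 332.62 → 333°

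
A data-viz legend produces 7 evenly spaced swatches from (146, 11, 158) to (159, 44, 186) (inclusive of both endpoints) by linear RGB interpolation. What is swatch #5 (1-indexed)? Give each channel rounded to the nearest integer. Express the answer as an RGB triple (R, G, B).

With 7 swatches and endpoints inclusive, swatch 5 sits at t = (5 − 1)/(7 − 1) = 4/6 ≈ 0.6667.
R = 146 + 0.6667 × (159 − 146) = 154.667 → 155
G = 11 + 0.6667 × (44 − 11) = 33.001 → 33
B = 158 + 0.6667 × (186 − 158) = 176.668 → 177

(155, 33, 177)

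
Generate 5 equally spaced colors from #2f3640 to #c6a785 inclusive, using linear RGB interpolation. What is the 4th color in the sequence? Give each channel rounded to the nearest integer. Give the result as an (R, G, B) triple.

With 5 swatches and endpoints inclusive, swatch 4 sits at t = (4 − 1)/(5 − 1) = 3/4 ≈ 0.75.
#2f3640 → (47, 54, 64); #c6a785 → (198, 167, 133).
R = 47 + 0.75 × (198 − 47) = 160.25 → 160
G = 54 + 0.75 × (167 − 54) = 138.75 → 139
B = 64 + 0.75 × (133 − 64) = 115.75 → 116

(160, 139, 116)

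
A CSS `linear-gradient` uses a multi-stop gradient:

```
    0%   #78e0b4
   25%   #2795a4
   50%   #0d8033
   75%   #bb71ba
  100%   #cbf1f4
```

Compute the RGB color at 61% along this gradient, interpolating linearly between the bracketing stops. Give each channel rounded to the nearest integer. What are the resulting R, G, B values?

61% lies between the 50% and 75% stops, so the local fraction is t = (61 − 50)/(75 − 50) = 11/25 ≈ 0.44.
#0d8033 → (13, 128, 51); #bb71ba → (187, 113, 186).
R = 13 + 0.44 × (187 − 13) = 89.56 → 90
G = 128 + 0.44 × (113 − 128) = 121.4 → 121
B = 51 + 0.44 × (186 − 51) = 110.4 → 110

(90, 121, 110)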